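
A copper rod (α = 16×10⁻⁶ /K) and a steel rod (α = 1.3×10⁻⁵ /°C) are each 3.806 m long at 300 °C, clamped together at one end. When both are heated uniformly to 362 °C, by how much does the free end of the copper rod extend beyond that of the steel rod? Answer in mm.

ΔT = 62 K
copper: ΔL = 16×10⁻⁶ × 3.806 m × 62 = 3.7756×10⁻³ m = 3.7756 mm
steel: ΔL = 1.3×10⁻⁵ × 3.806 m × 62 = 3.0676×10⁻³ m = 3.0676 mm
difference = 3.7756 − 3.0676 = 0.7080 mm

0.708 mm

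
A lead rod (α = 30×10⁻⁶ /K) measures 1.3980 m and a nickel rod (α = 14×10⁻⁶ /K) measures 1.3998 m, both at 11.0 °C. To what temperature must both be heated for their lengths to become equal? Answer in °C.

Equal length when α₁L₁ΔT − α₂L₂ΔT = L₂ − L₁ = 1.80×10⁻³ m
α₁L₁ = 4.194×10⁻⁵, α₂L₂ = 1.95972×10⁻⁵ → Δ(αL) = 2.23428×10⁻⁵ m/K
ΔT = 1.80×10⁻³ / 2.23428×10⁻⁵ = 80.5629 K, so T = 11.0 + 80.5629 = 91.5629 °C

T = 91.56 °C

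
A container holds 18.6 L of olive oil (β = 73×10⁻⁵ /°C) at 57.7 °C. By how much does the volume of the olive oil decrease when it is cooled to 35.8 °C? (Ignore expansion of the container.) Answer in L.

|ΔT| = |35.8 − 57.7| = 21.9 K
ΔV = βV₀ΔT = (73×10⁻⁵)(18.6)(21.9) = 0.297 L

ΔV = 0.297 L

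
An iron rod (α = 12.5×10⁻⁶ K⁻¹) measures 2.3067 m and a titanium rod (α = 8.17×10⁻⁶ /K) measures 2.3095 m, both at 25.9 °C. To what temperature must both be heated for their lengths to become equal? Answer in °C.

Equal length when α₁L₁ΔT − α₂L₂ΔT = L₂ − L₁ = 2.80×10⁻³ m
α₁L₁ = 2.883375×10⁻⁵, α₂L₂ = 1.8868615×10⁻⁵ → Δ(αL) = 9.965135×10⁻⁶ m/K
ΔT = 2.80×10⁻³ / 9.965135×10⁻⁶ = 280.980 K, so T = 25.9 + 280.980 = 306.880 °C

T = 306.9 °C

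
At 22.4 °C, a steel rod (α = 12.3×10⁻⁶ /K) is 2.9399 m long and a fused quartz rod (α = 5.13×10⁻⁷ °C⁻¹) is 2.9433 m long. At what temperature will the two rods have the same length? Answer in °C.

L₁(1 + α₁ΔT) = L₂(1 + α₂ΔT) ⇒ ΔT = (L₂ − L₁)/(α₁L₁ − α₂L₂)
L₂ − L₁ = 2.9433 − 2.9399 = 3.40×10⁻³ m
α₁L₁ − α₂L₂ = 12.3×10⁻⁶×2.9399 − 5.13×10⁻⁷×2.9433 = 3.46508571×10⁻⁵ m/K
ΔT = 3.40×10⁻³ / 3.46508571×10⁻⁵ = 98.122 K
T = 22.4 + 98.122 = 120.522 °C

T = 120.5 °C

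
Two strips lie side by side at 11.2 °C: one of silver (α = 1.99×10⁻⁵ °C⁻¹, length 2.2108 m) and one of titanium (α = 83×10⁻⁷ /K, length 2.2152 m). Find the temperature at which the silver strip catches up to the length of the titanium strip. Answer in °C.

Equal length when α₁L₁ΔT − α₂L₂ΔT = L₂ − L₁ = 4.40×10⁻³ m
α₁L₁ = 4.399492×10⁻⁵, α₂L₂ = 1.838616×10⁻⁵ → Δ(αL) = 2.560876×10⁻⁵ m/K
ΔT = 4.40×10⁻³ / 2.560876×10⁻⁵ = 171.816 K, so T = 11.2 + 171.816 = 183.016 °C

T = 183.0 °C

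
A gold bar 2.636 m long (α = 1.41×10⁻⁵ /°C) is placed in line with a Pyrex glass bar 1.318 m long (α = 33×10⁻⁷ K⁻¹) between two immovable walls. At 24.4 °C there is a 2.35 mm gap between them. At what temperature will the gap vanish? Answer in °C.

T = 81.0 °C

Gap closes when ΔL₁ + ΔL₂ = 2.35 mm = 2.35×10⁻³ m
(α₁L₁ + α₂L₂)ΔT = g
α₁L₁ + α₂L₂ = 1.41×10⁻⁵×2.636 + 33×10⁻⁷×1.318 = 4.1517×10⁻⁵ m/K
ΔT = 2.35×10⁻³ / 4.1517×10⁻⁵ = 56.603 K
T = 24.4 + 56.603 = 81.003 °C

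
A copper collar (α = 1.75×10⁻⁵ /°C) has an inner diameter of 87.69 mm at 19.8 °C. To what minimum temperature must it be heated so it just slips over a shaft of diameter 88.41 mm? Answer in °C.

T = 489 °C

Required Δd = 88.41 − 87.69 = 0.72 mm
Δd = αd₀ΔT ⇒ ΔT = Δd/(αd₀) = 0.72 / (1.75×10⁻⁵ × 87.69) = 469.19 K
T_min = 19.8 + 469.19 = 488.99 °C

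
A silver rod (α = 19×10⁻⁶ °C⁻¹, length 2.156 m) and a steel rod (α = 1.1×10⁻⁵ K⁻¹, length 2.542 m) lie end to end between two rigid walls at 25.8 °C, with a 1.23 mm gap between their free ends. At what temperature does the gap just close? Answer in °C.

α₁L₁ = 4.0964×10⁻⁵ m/K, α₂L₂ = 2.7962×10⁻⁵ m/K → total 6.8926×10⁻⁵ m/K
ΔT = g/(α₁L₁+α₂L₂) = 1.23×10⁻³ / 6.8926×10⁻⁵ = 17.845 K
T = 25.8 + 17.845 = 43.645 °C

T = 43.6 °C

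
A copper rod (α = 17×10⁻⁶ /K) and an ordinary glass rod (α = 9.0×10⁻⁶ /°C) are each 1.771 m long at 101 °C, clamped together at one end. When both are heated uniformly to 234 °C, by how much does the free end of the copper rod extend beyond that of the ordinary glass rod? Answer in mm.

ΔT = 133 K
copper: ΔL = 17×10⁻⁶ × 1.771 m × 133 = 4.0042×10⁻³ m = 4.0042 mm
ordinary glass: ΔL = 9.0×10⁻⁶ × 1.771 m × 133 = 2.1199×10⁻³ m = 2.1199 mm
difference = 4.0042 − 2.1199 = 1.8843 mm

1.88 mm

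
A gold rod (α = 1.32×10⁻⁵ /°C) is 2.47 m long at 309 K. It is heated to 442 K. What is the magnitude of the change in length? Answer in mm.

|ΔT| = |442 − 309| = 133 K
ΔL = αL₀ΔT = (1.32×10⁻⁵)(2.47)(133) = 4.34×10⁻³ m

ΔL = 4.34 mm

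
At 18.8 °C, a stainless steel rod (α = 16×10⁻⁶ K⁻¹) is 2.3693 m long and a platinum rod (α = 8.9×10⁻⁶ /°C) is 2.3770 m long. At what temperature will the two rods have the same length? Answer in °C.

T = 478.4 °C

Equal length when α₁L₁ΔT − α₂L₂ΔT = L₂ − L₁ = 7.70×10⁻³ m
α₁L₁ = 3.79088×10⁻⁵, α₂L₂ = 2.11553×10⁻⁵ → Δ(αL) = 1.67535×10⁻⁵ m/K
ΔT = 7.70×10⁻³ / 1.67535×10⁻⁵ = 459.605 K, so T = 18.8 + 459.605 = 478.405 °C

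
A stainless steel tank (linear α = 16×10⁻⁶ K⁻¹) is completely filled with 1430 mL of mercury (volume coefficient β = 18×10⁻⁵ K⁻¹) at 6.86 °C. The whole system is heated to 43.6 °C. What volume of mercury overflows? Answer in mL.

The tank also expands: β_container ≈ 3α = 4.8×10⁻⁵ /K
Net overflow = V₀(β_liq − 3α_cont)ΔT
β − 3α = 1.80×10⁻⁴ − 4.8×10⁻⁵ = 1.32×10⁻⁴ /K; ΔT = 36.74 K
ΔV = 1430 × 1.32×10⁻⁴ × 36.74 = 6.94 mL

6.94 mL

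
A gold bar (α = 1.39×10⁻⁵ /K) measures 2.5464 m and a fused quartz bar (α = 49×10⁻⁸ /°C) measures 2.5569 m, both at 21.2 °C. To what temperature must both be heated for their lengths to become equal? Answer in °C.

Equal length when α₁L₁ΔT − α₂L₂ΔT = L₂ − L₁ = 1.05×10⁻² m
α₁L₁ = 3.539496×10⁻⁵, α₂L₂ = 1.252881×10⁻⁶ → Δ(αL) = 3.4142079×10⁻⁵ m/K
ΔT = 1.05×10⁻² / 3.4142079×10⁻⁵ = 307.538 K, so T = 21.2 + 307.538 = 328.738 °C

T = 328.7 °C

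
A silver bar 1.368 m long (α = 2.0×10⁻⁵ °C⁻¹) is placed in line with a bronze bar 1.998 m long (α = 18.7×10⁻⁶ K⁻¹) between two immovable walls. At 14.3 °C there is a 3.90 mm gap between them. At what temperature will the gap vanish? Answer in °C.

α₁L₁ = 2.736×10⁻⁵ m/K, α₂L₂ = 3.73626×10⁻⁵ m/K → total 6.47226×10⁻⁵ m/K
ΔT = g/(α₁L₁+α₂L₂) = 3.90×10⁻³ / 6.47226×10⁻⁵ = 60.257 K
T = 14.3 + 60.257 = 74.557 °C

T = 74.6 °C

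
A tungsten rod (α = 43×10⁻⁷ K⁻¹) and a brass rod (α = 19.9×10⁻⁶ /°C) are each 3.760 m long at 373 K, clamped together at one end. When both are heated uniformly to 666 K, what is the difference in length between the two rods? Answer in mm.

17.2 mm

ΔT = 293 K
tungsten: ΔL = 43×10⁻⁷ × 3.760 m × 293 = 4.7372×10⁻³ m = 4.7372 mm
brass: ΔL = 19.9×10⁻⁶ × 3.760 m × 293 = 2.1923×10⁻² m = 21.923 mm
difference = 21.923 − 4.7372 = 17.1858 mm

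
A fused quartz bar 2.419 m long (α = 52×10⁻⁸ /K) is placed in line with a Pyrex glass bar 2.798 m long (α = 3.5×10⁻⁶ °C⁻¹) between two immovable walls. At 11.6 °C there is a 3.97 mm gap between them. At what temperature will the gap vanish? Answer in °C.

T = 371 °C

α₁L₁ = 1.25788×10⁻⁶ m/K, α₂L₂ = 9.793×10⁻⁶ m/K → total 1.105088×10⁻⁵ m/K
ΔT = g/(α₁L₁+α₂L₂) = 3.97×10⁻³ / 1.105088×10⁻⁵ = 359.25 K
T = 11.6 + 359.25 = 370.85 °C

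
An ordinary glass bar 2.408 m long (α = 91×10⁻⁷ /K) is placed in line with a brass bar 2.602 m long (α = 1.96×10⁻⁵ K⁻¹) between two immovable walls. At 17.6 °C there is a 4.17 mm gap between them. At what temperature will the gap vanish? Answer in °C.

α₁L₁ = 2.19128×10⁻⁵ m/K, α₂L₂ = 5.09992×10⁻⁵ m/K → total 7.2912×10⁻⁵ m/K
ΔT = g/(α₁L₁+α₂L₂) = 4.17×10⁻³ / 7.2912×10⁻⁵ = 57.192 K
T = 17.6 + 57.192 = 74.792 °C

T = 74.8 °C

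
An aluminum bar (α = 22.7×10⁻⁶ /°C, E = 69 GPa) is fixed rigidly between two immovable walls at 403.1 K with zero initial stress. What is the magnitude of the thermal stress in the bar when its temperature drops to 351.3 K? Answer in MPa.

Fully constrained: the free strain ε = αΔT is blocked, so σ = Eε = EαΔT.
|ΔT| = 51.8 K
σ = 69.0×10⁹ × 22.7×10⁻⁶ × 51.8 = 8.11×10⁷ Pa

σ = 81.1 MPa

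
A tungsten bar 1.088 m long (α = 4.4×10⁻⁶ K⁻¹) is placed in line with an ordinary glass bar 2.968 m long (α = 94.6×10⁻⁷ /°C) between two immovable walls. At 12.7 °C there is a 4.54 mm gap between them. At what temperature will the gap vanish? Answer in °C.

T = 151 °C

α₁L₁ = 4.7872×10⁻⁶ m/K, α₂L₂ = 2.807728×10⁻⁵ m/K → total 3.286448×10⁻⁵ m/K
ΔT = g/(α₁L₁+α₂L₂) = 4.54×10⁻³ / 3.286448×10⁻⁵ = 138.14 K
T = 12.7 + 138.14 = 150.84 °C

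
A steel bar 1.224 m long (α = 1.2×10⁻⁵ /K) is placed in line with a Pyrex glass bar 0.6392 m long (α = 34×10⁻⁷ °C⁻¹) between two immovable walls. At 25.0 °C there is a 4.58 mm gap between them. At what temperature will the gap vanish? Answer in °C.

T = 297 °C

α₁L₁ = 1.4688×10⁻⁵ m/K, α₂L₂ = 2.17328×10⁻⁶ m/K → total 1.686128×10⁻⁵ m/K
ΔT = g/(α₁L₁+α₂L₂) = 4.58×10⁻³ / 1.686128×10⁻⁵ = 271.63 K
T = 25.0 + 271.63 = 296.63 °C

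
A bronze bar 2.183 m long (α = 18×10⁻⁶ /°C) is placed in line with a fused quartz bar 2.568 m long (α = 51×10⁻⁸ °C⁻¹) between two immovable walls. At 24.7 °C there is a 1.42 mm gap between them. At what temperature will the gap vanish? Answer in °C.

Gap closes when ΔL₁ + ΔL₂ = 1.42 mm = 1.42×10⁻³ m
(α₁L₁ + α₂L₂)ΔT = g
α₁L₁ + α₂L₂ = 18×10⁻⁶×2.183 + 51×10⁻⁸×2.568 = 4.060368×10⁻⁵ m/K
ΔT = 1.42×10⁻³ / 4.060368×10⁻⁵ = 34.972 K
T = 24.7 + 34.972 = 59.672 °C

T = 59.7 °C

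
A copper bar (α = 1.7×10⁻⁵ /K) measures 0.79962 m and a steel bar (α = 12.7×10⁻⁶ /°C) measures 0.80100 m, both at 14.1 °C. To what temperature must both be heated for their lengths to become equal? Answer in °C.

T = 417.5 °C

Equal length when α₁L₁ΔT − α₂L₂ΔT = L₂ − L₁ = 1.38×10⁻³ m
α₁L₁ = 1.359354×10⁻⁵, α₂L₂ = 1.01727×10⁻⁵ → Δ(αL) = 3.42084×10⁻⁶ m/K
ΔT = 1.38×10⁻³ / 3.42084×10⁻⁶ = 403.410 K, so T = 14.1 + 403.410 = 417.510 °C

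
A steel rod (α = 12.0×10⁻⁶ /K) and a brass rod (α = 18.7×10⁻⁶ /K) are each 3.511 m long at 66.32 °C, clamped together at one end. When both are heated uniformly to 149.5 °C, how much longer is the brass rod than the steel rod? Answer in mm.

ΔT = 83.18 K
steel: ΔL = 12.0×10⁻⁶ × 3.511 m × 83.18 = 3.5045×10⁻³ m = 3.5045 mm
brass: ΔL = 18.7×10⁻⁶ × 3.511 m × 83.18 = 5.4612×10⁻³ m = 5.4612 mm
difference = 5.4612 − 3.5045 = 1.9567 mm

1.96 mm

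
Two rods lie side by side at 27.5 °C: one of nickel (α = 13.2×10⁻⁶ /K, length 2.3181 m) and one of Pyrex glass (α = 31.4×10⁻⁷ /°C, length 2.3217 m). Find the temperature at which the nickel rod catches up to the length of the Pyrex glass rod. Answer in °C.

T = 181.9 °C

L₁(1 + α₁ΔT) = L₂(1 + α₂ΔT) ⇒ ΔT = (L₂ − L₁)/(α₁L₁ − α₂L₂)
L₂ − L₁ = 2.3217 − 2.3181 = 3.60×10⁻³ m
α₁L₁ − α₂L₂ = 13.2×10⁻⁶×2.3181 − 31.4×10⁻⁷×2.3217 = 2.3308782×10⁻⁵ m/K
ΔT = 3.60×10⁻³ / 2.3308782×10⁻⁵ = 154.448 K
T = 27.5 + 154.448 = 181.948 °C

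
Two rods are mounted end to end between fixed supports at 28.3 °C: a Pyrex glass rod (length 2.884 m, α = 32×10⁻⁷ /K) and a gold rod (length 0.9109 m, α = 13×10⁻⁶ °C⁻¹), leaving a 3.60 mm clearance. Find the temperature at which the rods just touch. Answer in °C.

T = 199 °C

α₁L₁ = 9.2288×10⁻⁶ m/K, α₂L₂ = 1.18417×10⁻⁵ m/K → total 2.10705×10⁻⁵ m/K
ΔT = g/(α₁L₁+α₂L₂) = 3.60×10⁻³ / 2.10705×10⁻⁵ = 170.85 K
T = 28.3 + 170.85 = 199.15 °C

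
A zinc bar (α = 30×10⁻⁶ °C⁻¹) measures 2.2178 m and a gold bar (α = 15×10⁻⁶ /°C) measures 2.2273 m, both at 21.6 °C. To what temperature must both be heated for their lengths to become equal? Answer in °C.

L₁(1 + α₁ΔT) = L₂(1 + α₂ΔT) ⇒ ΔT = (L₂ − L₁)/(α₁L₁ − α₂L₂)
L₂ − L₁ = 2.2273 − 2.2178 = 9.50×10⁻³ m
α₁L₁ − α₂L₂ = 30×10⁻⁶×2.2178 − 15×10⁻⁶×2.2273 = 3.31245×10⁻⁵ m/K
ΔT = 9.50×10⁻³ / 3.31245×10⁻⁵ = 286.797 K
T = 21.6 + 286.797 = 308.397 °C

T = 308.4 °C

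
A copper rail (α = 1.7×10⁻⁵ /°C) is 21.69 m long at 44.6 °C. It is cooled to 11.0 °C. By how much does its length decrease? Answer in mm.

ΔL = 12.4 mm

|ΔT| = |11.0 − 44.6| = 33.6 K
ΔL = αL₀ΔT = (1.7×10⁻⁵)(21.69)(33.6) = 1.24×10⁻² m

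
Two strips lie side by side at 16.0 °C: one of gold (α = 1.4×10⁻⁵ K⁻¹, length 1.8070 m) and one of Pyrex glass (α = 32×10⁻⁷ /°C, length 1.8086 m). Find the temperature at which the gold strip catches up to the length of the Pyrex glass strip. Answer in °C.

T = 98.01 °C

Equal length when α₁L₁ΔT − α₂L₂ΔT = L₂ − L₁ = 1.60×10⁻³ m
α₁L₁ = 2.5298×10⁻⁵, α₂L₂ = 5.78752×10⁻⁶ → Δ(αL) = 1.951048×10⁻⁵ m/K
ΔT = 1.60×10⁻³ / 1.951048×10⁻⁵ = 82.0072 K, so T = 16.0 + 82.0072 = 98.0072 °C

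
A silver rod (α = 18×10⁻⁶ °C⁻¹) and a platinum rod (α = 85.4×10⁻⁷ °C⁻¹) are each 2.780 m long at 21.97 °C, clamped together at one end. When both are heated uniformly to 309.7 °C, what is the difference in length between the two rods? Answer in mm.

ΔT = 287.73 K
silver: ΔL = 18×10⁻⁶ × 2.780 m × 287.73 = 1.4398×10⁻² m = 14.398 mm
platinum: ΔL = 85.4×10⁻⁷ × 2.780 m × 287.73 = 6.8311×10⁻³ m = 6.8311 mm
difference = 14.398 − 6.8311 = 7.5669 mm

7.57 mm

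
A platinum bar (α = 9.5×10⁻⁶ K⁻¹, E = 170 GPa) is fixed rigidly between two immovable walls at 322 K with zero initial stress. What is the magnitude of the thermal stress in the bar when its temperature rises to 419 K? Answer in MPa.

Fully constrained: the free strain ε = αΔT is blocked, so σ = Eε = EαΔT.
|ΔT| = 97 K
σ = 170×10⁹ × 9.5×10⁻⁶ × 97 = 1.57×10⁸ Pa

σ = 157 MPa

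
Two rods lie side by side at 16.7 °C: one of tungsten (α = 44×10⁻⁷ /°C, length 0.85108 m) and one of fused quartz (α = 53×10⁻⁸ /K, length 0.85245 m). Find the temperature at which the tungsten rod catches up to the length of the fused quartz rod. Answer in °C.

T = 432.7 °C

Equal length when α₁L₁ΔT − α₂L₂ΔT = L₂ − L₁ = 1.37×10⁻³ m
α₁L₁ = 3.744752×10⁻⁶, α₂L₂ = 4.517985×10⁻⁷ → Δ(αL) = 3.2929535×10⁻⁶ m/K
ΔT = 1.37×10⁻³ / 3.2929535×10⁻⁶ = 416.040 K, so T = 16.7 + 416.040 = 432.740 °C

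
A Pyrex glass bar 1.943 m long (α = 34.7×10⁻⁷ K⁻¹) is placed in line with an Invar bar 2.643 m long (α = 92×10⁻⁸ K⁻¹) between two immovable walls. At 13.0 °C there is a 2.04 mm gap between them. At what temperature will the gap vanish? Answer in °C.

α₁L₁ = 6.74221×10⁻⁶ m/K, α₂L₂ = 2.43156×10⁻⁶ m/K → total 9.17377×10⁻⁶ m/K
ΔT = g/(α₁L₁+α₂L₂) = 2.04×10⁻³ / 9.17377×10⁻⁶ = 222.37 K
T = 13.0 + 222.37 = 235.37 °C

T = 235 °C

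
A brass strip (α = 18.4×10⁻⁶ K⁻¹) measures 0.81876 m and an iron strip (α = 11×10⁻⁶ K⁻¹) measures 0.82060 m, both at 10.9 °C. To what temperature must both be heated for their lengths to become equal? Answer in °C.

L₁(1 + α₁ΔT) = L₂(1 + α₂ΔT) ⇒ ΔT = (L₂ − L₁)/(α₁L₁ − α₂L₂)
L₂ − L₁ = 0.82060 − 0.81876 = 1.84×10⁻³ m
α₁L₁ − α₂L₂ = 18.4×10⁻⁶×0.81876 − 11×10⁻⁶×0.82060 = 6.038584×10⁻⁶ m/K
ΔT = 1.84×10⁻³ / 6.038584×10⁻⁶ = 304.707 K
T = 10.9 + 304.707 = 315.607 °C

T = 315.6 °C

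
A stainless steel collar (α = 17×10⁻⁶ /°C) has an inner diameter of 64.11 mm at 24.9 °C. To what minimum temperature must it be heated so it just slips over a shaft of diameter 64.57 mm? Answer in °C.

T = 447 °C

Required Δd = 64.57 − 64.11 = 0.46 mm
Δd = αd₀ΔT ⇒ ΔT = Δd/(αd₀) = 0.46 / (17×10⁻⁶ × 64.11) = 422.07 K
T_min = 24.9 + 422.07 = 446.97 °C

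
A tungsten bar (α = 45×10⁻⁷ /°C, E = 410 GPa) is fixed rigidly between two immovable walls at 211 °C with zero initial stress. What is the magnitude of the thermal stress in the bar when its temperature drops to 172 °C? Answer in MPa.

σ = 72.0 MPa

Fully constrained: the free strain ε = αΔT is blocked, so σ = Eε = EαΔT.
|ΔT| = 39 K
σ = 410×10⁹ × 45×10⁻⁷ × 39 = 7.20×10⁷ Pa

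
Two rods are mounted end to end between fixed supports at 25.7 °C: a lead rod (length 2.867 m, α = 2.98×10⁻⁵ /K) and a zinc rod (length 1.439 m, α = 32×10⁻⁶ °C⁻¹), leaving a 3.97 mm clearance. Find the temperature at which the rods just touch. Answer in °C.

Gap closes when ΔL₁ + ΔL₂ = 3.97 mm = 3.97×10⁻³ m
(α₁L₁ + α₂L₂)ΔT = g
α₁L₁ + α₂L₂ = 2.98×10⁻⁵×2.867 + 32×10⁻⁶×1.439 = 1.314846×10⁻⁴ m/K
ΔT = 3.97×10⁻³ / 1.314846×10⁻⁴ = 30.194 K
T = 25.7 + 30.194 = 55.894 °C

T = 55.9 °C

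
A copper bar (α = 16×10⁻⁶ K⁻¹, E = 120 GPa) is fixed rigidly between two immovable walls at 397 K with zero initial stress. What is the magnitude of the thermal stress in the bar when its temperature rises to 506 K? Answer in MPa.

Fully constrained: the free strain ε = αΔT is blocked, so σ = Eε = EαΔT.
|ΔT| = 109 K
σ = 120×10⁹ × 16×10⁻⁶ × 109 = 2.09×10⁸ Pa

σ = 209 MPa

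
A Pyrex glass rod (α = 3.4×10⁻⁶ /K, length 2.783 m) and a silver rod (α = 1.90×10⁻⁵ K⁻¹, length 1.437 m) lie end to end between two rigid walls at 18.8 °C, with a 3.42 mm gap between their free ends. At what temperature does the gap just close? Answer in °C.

Gap closes when ΔL₁ + ΔL₂ = 3.42 mm = 3.42×10⁻³ m
(α₁L₁ + α₂L₂)ΔT = g
α₁L₁ + α₂L₂ = 3.4×10⁻⁶×2.783 + 1.90×10⁻⁵×1.437 = 3.67652×10⁻⁵ m/K
ΔT = 3.42×10⁻³ / 3.67652×10⁻⁵ = 93.02 K
T = 18.8 + 93.02 = 111.82 °C

T = 112 °C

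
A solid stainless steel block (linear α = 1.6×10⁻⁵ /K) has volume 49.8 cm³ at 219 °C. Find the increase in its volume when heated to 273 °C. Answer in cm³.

ΔV = 0.129 cm³

Isotropic solid: β ≈ 3α = 4.8×10⁻⁵ /K; ΔT = 54 K
ΔV = 3αV₀ΔT = 3(1.6×10⁻⁵)(49.8)(54) = 0.129 cm³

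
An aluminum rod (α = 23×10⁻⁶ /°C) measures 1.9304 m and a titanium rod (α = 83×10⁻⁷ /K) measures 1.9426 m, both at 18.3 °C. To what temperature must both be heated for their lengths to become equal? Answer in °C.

L₁(1 + α₁ΔT) = L₂(1 + α₂ΔT) ⇒ ΔT = (L₂ − L₁)/(α₁L₁ − α₂L₂)
L₂ − L₁ = 1.9426 − 1.9304 = 1.22×10⁻² m
α₁L₁ − α₂L₂ = 23×10⁻⁶×1.9304 − 83×10⁻⁷×1.9426 = 2.827562×10⁻⁵ m/K
ΔT = 1.22×10⁻² / 2.827562×10⁻⁵ = 431.467 K
T = 18.3 + 431.467 = 449.767 °C

T = 449.8 °C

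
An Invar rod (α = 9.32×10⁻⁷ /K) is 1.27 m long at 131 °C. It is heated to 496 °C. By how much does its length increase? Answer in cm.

ΔL = 0.0432 cm

|ΔT| = |496 − 131| = 365 K
ΔL = αL₀ΔT = (9.32×10⁻⁷)(1.27)(365) = 4.32×10⁻⁴ m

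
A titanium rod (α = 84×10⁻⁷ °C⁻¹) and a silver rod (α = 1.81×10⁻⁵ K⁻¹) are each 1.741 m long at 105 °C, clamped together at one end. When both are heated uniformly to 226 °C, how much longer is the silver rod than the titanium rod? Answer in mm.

2.04 mm

ΔT = 121 K
titanium: ΔL = 84×10⁻⁷ × 1.741 m × 121 = 1.7696×10⁻³ m = 1.7696 mm
silver: ΔL = 1.81×10⁻⁵ × 1.741 m × 121 = 3.8130×10⁻³ m = 3.8130 mm
difference = 3.8130 − 1.7696 = 2.0434 mm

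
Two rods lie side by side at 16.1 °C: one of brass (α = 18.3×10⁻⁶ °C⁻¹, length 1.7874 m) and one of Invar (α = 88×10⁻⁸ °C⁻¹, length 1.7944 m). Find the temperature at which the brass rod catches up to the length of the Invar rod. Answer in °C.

T = 241.0 °C

L₁(1 + α₁ΔT) = L₂(1 + α₂ΔT) ⇒ ΔT = (L₂ − L₁)/(α₁L₁ − α₂L₂)
L₂ − L₁ = 1.7944 − 1.7874 = 7.00×10⁻³ m
α₁L₁ − α₂L₂ = 18.3×10⁻⁶×1.7874 − 88×10⁻⁸×1.7944 = 3.1130348×10⁻⁵ m/K
ΔT = 7.00×10⁻³ / 3.1130348×10⁻⁵ = 224.861 K
T = 16.1 + 224.861 = 240.961 °C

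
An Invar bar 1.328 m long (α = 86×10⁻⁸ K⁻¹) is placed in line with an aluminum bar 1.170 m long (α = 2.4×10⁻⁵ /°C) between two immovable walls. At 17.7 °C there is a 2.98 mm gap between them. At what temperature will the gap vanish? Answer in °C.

Gap closes when ΔL₁ + ΔL₂ = 2.98 mm = 2.98×10⁻³ m
(α₁L₁ + α₂L₂)ΔT = g
α₁L₁ + α₂L₂ = 86×10⁻⁸×1.328 + 2.4×10⁻⁵×1.170 = 2.922208×10⁻⁵ m/K
ΔT = 2.98×10⁻³ / 2.922208×10⁻⁵ = 101.98 K
T = 17.7 + 101.98 = 119.68 °C

T = 120 °C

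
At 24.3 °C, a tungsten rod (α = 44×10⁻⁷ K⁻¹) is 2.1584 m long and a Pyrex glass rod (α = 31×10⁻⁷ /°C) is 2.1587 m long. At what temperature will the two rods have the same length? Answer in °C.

T = 131.3 °C

L₁(1 + α₁ΔT) = L₂(1 + α₂ΔT) ⇒ ΔT = (L₂ − L₁)/(α₁L₁ − α₂L₂)
L₂ − L₁ = 2.1587 − 2.1584 = 3.00×10⁻⁴ m
α₁L₁ − α₂L₂ = 44×10⁻⁷×2.1584 − 31×10⁻⁷×2.1587 = 2.80499×10⁻⁶ m/K
ΔT = 3.00×10⁻⁴ / 2.80499×10⁻⁶ = 106.952 K
T = 24.3 + 106.952 = 131.252 °C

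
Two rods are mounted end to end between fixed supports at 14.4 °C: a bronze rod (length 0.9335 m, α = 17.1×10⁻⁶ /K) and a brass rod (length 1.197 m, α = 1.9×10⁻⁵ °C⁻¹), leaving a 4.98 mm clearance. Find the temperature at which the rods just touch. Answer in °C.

Gap closes when ΔL₁ + ΔL₂ = 4.98 mm = 4.98×10⁻³ m
(α₁L₁ + α₂L₂)ΔT = g
α₁L₁ + α₂L₂ = 17.1×10⁻⁶×0.9335 + 1.9×10⁻⁵×1.197 = 3.870585×10⁻⁵ m/K
ΔT = 4.98×10⁻³ / 3.870585×10⁻⁵ = 128.66 K
T = 14.4 + 128.66 = 143.06 °C

T = 143 °C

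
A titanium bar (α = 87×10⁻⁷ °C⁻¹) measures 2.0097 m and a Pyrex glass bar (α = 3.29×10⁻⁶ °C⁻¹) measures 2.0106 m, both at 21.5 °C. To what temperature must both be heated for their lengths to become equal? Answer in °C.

T = 104.3 °C

L₁(1 + α₁ΔT) = L₂(1 + α₂ΔT) ⇒ ΔT = (L₂ − L₁)/(α₁L₁ − α₂L₂)
L₂ − L₁ = 2.0106 − 2.0097 = 9.00×10⁻⁴ m
α₁L₁ − α₂L₂ = 87×10⁻⁷×2.0097 − 3.29×10⁻⁶×2.0106 = 1.0869516×10⁻⁵ m/K
ΔT = 9.00×10⁻⁴ / 1.0869516×10⁻⁵ = 82.800 K
T = 21.5 + 82.800 = 104.300 °C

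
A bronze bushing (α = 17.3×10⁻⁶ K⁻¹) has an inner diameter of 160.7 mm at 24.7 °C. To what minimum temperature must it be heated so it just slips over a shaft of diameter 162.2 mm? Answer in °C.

Required Δd = 162.2 − 160.7 = 1.5 mm
Δd = αd₀ΔT ⇒ ΔT = Δd/(αd₀) = 1.5 / (17.3×10⁻⁶ × 160.7) = 539.55 K
T_min = 24.7 + 539.55 = 564.25 °C

T = 564 °C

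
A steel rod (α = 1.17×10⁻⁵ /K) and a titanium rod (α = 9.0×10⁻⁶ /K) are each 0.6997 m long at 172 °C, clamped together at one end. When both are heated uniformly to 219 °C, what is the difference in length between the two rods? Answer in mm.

0.0888 mm

ΔT = 47 K
steel: ΔL = 1.17×10⁻⁵ × 0.6997 m × 47 = 3.8477×10⁻⁴ m = 0.38477 mm
titanium: ΔL = 9.0×10⁻⁶ × 0.6997 m × 47 = 2.9597×10⁻⁴ m = 0.29597 mm
difference = 0.38477 − 0.29597 = 0.08880 mm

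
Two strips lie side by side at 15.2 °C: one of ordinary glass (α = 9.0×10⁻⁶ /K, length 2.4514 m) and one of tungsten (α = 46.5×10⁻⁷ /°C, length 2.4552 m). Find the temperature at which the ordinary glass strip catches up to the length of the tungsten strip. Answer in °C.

Equal length when α₁L₁ΔT − α₂L₂ΔT = L₂ − L₁ = 3.80×10⁻³ m
α₁L₁ = 2.20626×10⁻⁵, α₂L₂ = 1.141668×10⁻⁵ → Δ(αL) = 1.064592×10⁻⁵ m/K
ΔT = 3.80×10⁻³ / 1.064592×10⁻⁵ = 356.944 K, so T = 15.2 + 356.944 = 372.144 °C

T = 372.1 °C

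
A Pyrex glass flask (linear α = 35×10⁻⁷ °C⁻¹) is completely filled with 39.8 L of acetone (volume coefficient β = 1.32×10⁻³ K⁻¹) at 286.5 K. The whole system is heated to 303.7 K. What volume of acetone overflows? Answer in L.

0.896 L

The flask also expands: β_container ≈ 3α = 1.05×10⁻⁵ /K
Net overflow = V₀(β_liq − 3α_cont)ΔT
β − 3α = 1.32×10⁻³ − 1.05×10⁻⁵ = 1.3095×10⁻³ /K; ΔT = 17.2 K
ΔV = 39.8 × 1.3095×10⁻³ × 17.2 = 0.896 L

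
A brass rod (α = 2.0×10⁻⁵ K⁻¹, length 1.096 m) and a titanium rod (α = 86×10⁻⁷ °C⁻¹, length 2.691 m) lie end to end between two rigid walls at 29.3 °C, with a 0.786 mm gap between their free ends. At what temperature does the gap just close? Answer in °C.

Gap closes when ΔL₁ + ΔL₂ = 0.786 mm = 7.86×10⁻⁴ m
(α₁L₁ + α₂L₂)ΔT = g
α₁L₁ + α₂L₂ = 2.0×10⁻⁵×1.096 + 86×10⁻⁷×2.691 = 4.50626×10⁻⁵ m/K
ΔT = 7.86×10⁻⁴ / 4.50626×10⁻⁵ = 17.442 K
T = 29.3 + 17.442 = 46.742 °C

T = 46.7 °C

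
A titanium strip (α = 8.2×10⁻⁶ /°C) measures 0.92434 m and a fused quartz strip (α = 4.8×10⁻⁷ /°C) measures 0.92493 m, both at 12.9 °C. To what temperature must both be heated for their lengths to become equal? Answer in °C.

T = 95.58 °C

L₁(1 + α₁ΔT) = L₂(1 + α₂ΔT) ⇒ ΔT = (L₂ − L₁)/(α₁L₁ − α₂L₂)
L₂ − L₁ = 0.92493 − 0.92434 = 5.90×10⁻⁴ m
α₁L₁ − α₂L₂ = 8.2×10⁻⁶×0.92434 − 4.8×10⁻⁷×0.92493 = 7.1356216×10⁻⁶ m/K
ΔT = 5.90×10⁻⁴ / 7.1356216×10⁻⁶ = 82.6838 K
T = 12.9 + 82.6838 = 95.5838 °C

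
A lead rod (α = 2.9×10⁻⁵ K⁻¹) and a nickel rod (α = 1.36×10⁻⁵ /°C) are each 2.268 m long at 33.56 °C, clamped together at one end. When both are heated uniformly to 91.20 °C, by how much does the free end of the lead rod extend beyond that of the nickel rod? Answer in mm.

ΔT = 57.64 K
lead: ΔL = 2.9×10⁻⁵ × 2.268 m × 57.64 = 3.7911×10⁻³ m = 3.7911 mm
nickel: ΔL = 1.36×10⁻⁵ × 2.268 m × 57.64 = 1.7779×10⁻³ m = 1.7779 mm
difference = 3.7911 − 1.7779 = 2.0132 mm

2.01 mm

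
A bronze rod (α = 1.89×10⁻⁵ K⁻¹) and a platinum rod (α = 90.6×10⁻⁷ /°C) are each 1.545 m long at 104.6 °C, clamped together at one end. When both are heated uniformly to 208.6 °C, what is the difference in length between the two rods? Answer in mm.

1.58 mm

ΔT = 104.0 K
bronze: ΔL = 1.89×10⁻⁵ × 1.545 m × 104.0 = 3.0369×10⁻³ m = 3.0369 mm
platinum: ΔL = 90.6×10⁻⁷ × 1.545 m × 104.0 = 1.4558×10⁻³ m = 1.4558 mm
difference = 3.0369 − 1.4558 = 1.5811 mm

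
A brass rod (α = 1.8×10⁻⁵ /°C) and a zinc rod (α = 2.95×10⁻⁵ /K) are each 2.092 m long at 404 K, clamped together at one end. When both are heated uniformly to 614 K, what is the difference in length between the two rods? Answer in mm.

5.05 mm

ΔT = 210 K
brass: ΔL = 1.8×10⁻⁵ × 2.092 m × 210 = 7.9078×10⁻³ m = 7.9078 mm
zinc: ΔL = 2.95×10⁻⁵ × 2.092 m × 210 = 1.2960×10⁻² m = 12.960 mm
difference = 12.960 − 7.9078 = 5.0522 mm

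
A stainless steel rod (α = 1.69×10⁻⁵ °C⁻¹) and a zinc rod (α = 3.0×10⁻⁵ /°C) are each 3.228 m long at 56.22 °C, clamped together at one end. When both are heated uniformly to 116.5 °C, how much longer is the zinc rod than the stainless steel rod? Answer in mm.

ΔT = 60.28 K
stainless steel: ΔL = 1.69×10⁻⁵ × 3.228 m × 60.28 = 3.2885×10⁻³ m = 3.2885 mm
zinc: ΔL = 3.0×10⁻⁵ × 3.228 m × 60.28 = 5.8375×10⁻³ m = 5.8375 mm
difference = 5.8375 − 3.2885 = 2.5490 mm

2.55 mm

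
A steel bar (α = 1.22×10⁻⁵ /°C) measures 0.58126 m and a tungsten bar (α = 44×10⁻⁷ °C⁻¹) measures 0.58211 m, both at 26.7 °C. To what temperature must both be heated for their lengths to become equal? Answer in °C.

T = 214.3 °C

L₁(1 + α₁ΔT) = L₂(1 + α₂ΔT) ⇒ ΔT = (L₂ − L₁)/(α₁L₁ − α₂L₂)
L₂ − L₁ = 0.58211 − 0.58126 = 8.50×10⁻⁴ m
α₁L₁ − α₂L₂ = 1.22×10⁻⁵×0.58126 − 44×10⁻⁷×0.58211 = 4.530088×10⁻⁶ m/K
ΔT = 8.50×10⁻⁴ / 4.530088×10⁻⁶ = 187.634 K
T = 26.7 + 187.634 = 214.334 °C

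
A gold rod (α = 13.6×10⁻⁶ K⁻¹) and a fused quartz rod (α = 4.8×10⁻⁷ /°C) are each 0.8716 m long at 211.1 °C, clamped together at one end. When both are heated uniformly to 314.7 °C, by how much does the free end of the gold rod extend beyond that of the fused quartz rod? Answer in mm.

1.18 mm

ΔT = 103.6 K
gold: ΔL = 13.6×10⁻⁶ × 0.8716 m × 103.6 = 1.2280×10⁻³ m = 1.2280 mm
fused quartz: ΔL = 4.8×10⁻⁷ × 0.8716 m × 103.6 = 4.3343×10⁻⁵ m = 0.043343 mm
difference = 1.2280 − 0.043343 = 1.184657 mm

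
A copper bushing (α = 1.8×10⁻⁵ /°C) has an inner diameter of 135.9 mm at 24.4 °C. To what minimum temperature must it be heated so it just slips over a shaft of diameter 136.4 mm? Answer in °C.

T = 229 °C

Required Δd = 136.4 − 135.9 = 0.5 mm
Δd = αd₀ΔT ⇒ ΔT = Δd/(αd₀) = 0.5 / (1.8×10⁻⁵ × 135.9) = 204.40 K
T_min = 24.4 + 204.40 = 228.80 °C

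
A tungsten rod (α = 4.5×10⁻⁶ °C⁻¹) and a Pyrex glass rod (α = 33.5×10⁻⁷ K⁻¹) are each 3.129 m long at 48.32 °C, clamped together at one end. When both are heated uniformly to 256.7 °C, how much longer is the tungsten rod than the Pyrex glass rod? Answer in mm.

0.750 mm

ΔT = 208.38 K
tungsten: ΔL = 4.5×10⁻⁶ × 3.129 m × 208.38 = 2.9341×10⁻³ m = 2.9341 mm
Pyrex glass: ΔL = 33.5×10⁻⁷ × 3.129 m × 208.38 = 2.1843×10⁻³ m = 2.1843 mm
difference = 2.9341 − 2.1843 = 0.7498 mm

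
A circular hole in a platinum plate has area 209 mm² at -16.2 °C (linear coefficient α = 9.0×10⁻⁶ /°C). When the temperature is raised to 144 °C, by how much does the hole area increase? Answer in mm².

ΔA = 0.603 mm²

Area coefficient ≈ 2α; |ΔT| = 160.2 K
ΔA = 2αA₀ΔT = 2(9.0×10⁻⁶)(209)(160.2) = 0.603 mm²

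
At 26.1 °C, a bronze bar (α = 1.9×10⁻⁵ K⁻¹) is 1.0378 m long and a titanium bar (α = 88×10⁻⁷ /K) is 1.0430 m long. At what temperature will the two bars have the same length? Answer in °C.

L₁(1 + α₁ΔT) = L₂(1 + α₂ΔT) ⇒ ΔT = (L₂ − L₁)/(α₁L₁ − α₂L₂)
L₂ − L₁ = 1.0430 − 1.0378 = 5.20×10⁻³ m
α₁L₁ − α₂L₂ = 1.9×10⁻⁵×1.0378 − 88×10⁻⁷×1.0430 = 1.05398×10⁻⁵ m/K
ΔT = 5.20×10⁻³ / 1.05398×10⁻⁵ = 493.368 K
T = 26.1 + 493.368 = 519.468 °C

T = 519.5 °C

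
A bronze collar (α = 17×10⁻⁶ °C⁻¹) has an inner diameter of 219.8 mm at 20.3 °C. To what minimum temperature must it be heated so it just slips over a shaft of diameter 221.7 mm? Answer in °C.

Required Δd = 221.7 − 219.8 = 1.9 mm
Δd = αd₀ΔT ⇒ ΔT = Δd/(αd₀) = 1.9 / (17×10⁻⁶ × 219.8) = 508.48 K
T_min = 20.3 + 508.48 = 528.78 °C

T = 529 °C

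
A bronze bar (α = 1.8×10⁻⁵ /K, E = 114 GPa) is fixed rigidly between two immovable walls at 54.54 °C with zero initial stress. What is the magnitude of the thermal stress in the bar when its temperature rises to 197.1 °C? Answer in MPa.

Fully constrained: the free strain ε = αΔT is blocked, so σ = Eε = EαΔT.
|ΔT| = 142.56 K
σ = 114×10⁹ × 1.8×10⁻⁵ × 142.56 = 2.93×10⁸ Pa

σ = 293 MPa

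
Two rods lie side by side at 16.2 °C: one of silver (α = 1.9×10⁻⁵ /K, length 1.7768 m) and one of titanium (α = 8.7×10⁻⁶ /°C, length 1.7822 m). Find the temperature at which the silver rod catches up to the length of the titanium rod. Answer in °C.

T = 312.0 °C

L₁(1 + α₁ΔT) = L₂(1 + α₂ΔT) ⇒ ΔT = (L₂ − L₁)/(α₁L₁ − α₂L₂)
L₂ − L₁ = 1.7822 − 1.7768 = 5.40×10⁻³ m
α₁L₁ − α₂L₂ = 1.9×10⁻⁵×1.7768 − 8.7×10⁻⁶×1.7822 = 1.825406×10⁻⁵ m/K
ΔT = 5.40×10⁻³ / 1.825406×10⁻⁵ = 295.825 K
T = 16.2 + 295.825 = 312.025 °C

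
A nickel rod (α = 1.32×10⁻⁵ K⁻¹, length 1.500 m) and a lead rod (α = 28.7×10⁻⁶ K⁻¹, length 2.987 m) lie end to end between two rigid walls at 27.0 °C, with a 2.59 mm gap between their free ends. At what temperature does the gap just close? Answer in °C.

T = 51.5 °C

Gap closes when ΔL₁ + ΔL₂ = 2.59 mm = 2.59×10⁻³ m
(α₁L₁ + α₂L₂)ΔT = g
α₁L₁ + α₂L₂ = 1.32×10⁻⁵×1.500 + 28.7×10⁻⁶×2.987 = 1.055269×10⁻⁴ m/K
ΔT = 2.59×10⁻³ / 1.055269×10⁻⁴ = 24.544 K
T = 27.0 + 24.544 = 51.544 °C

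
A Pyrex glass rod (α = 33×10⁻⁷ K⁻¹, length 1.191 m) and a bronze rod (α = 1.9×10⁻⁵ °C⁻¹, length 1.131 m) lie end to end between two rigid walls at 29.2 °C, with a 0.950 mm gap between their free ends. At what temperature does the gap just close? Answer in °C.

Gap closes when ΔL₁ + ΔL₂ = 0.950 mm = 9.50×10⁻⁴ m
(α₁L₁ + α₂L₂)ΔT = g
α₁L₁ + α₂L₂ = 33×10⁻⁷×1.191 + 1.9×10⁻⁵×1.131 = 2.54193×10⁻⁵ m/K
ΔT = 9.50×10⁻⁴ / 2.54193×10⁻⁵ = 37.373 K
T = 29.2 + 37.373 = 66.573 °C

T = 66.6 °C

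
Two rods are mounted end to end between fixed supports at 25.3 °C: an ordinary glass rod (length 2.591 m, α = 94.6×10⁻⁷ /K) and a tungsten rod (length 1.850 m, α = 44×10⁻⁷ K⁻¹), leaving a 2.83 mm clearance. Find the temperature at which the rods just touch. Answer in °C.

T = 112 °C

Gap closes when ΔL₁ + ΔL₂ = 2.83 mm = 2.83×10⁻³ m
(α₁L₁ + α₂L₂)ΔT = g
α₁L₁ + α₂L₂ = 94.6×10⁻⁷×2.591 + 44×10⁻⁷×1.850 = 3.265086×10⁻⁵ m/K
ΔT = 2.83×10⁻³ / 3.265086×10⁻⁵ = 86.67 K
T = 25.3 + 86.67 = 111.97 °C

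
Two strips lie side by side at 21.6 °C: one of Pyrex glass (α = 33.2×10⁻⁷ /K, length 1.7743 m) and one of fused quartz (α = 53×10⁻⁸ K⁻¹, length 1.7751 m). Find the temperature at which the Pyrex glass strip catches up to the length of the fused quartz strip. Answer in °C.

Equal length when α₁L₁ΔT − α₂L₂ΔT = L₂ − L₁ = 8.00×10⁻⁴ m
α₁L₁ = 5.890676×10⁻⁶, α₂L₂ = 9.40803×10⁻⁷ → Δ(αL) = 4.949873×10⁻⁶ m/K
ΔT = 8.00×10⁻⁴ / 4.949873×10⁻⁶ = 161.620 K, so T = 21.6 + 161.620 = 183.220 °C

T = 183.2 °C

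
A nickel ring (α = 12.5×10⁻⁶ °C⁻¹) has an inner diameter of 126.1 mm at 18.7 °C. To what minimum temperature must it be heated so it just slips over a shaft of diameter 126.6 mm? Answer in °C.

Required Δd = 126.6 − 126.1 = 0.5 mm
Δd = αd₀ΔT ⇒ ΔT = Δd/(αd₀) = 0.5 / (12.5×10⁻⁶ × 126.1) = 317.21 K
T_min = 18.7 + 317.21 = 335.91 °C

T = 336 °C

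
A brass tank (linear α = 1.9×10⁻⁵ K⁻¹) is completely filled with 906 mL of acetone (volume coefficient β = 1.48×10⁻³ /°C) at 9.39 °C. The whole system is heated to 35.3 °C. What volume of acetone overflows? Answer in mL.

The tank also expands: β_container ≈ 3α = 5.7×10⁻⁵ /K
Net overflow = V₀(β_liq − 3α_cont)ΔT
β − 3α = 1.48×10⁻³ − 5.7×10⁻⁵ = 1.423×10⁻³ /K; ΔT = 25.91 K
ΔV = 906 × 1.423×10⁻³ × 25.91 = 33.4 mL

33.4 mL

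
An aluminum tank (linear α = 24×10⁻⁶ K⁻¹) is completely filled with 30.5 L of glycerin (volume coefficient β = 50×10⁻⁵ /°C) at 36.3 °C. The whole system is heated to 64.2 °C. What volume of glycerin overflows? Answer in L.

The tank also expands: β_container ≈ 3α = 7.2×10⁻⁵ /K
Net overflow = V₀(β_liq − 3α_cont)ΔT
β − 3α = 5.00×10⁻⁴ − 7.2×10⁻⁵ = 4.28×10⁻⁴ /K; ΔT = 27.9 K
ΔV = 30.5 × 4.28×10⁻⁴ × 27.9 = 0.364 L

0.364 L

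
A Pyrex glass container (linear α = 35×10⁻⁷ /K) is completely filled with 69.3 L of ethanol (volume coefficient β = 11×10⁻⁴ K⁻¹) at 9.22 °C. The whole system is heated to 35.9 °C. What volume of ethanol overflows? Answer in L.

The container also expands: β_container ≈ 3α = 1.05×10⁻⁵ /K
Net overflow = V₀(β_liq − 3α_cont)ΔT
β − 3α = 1.10×10⁻³ − 1.05×10⁻⁵ = 1.0895×10⁻³ /K; ΔT = 26.68 K
ΔV = 69.3 × 1.0895×10⁻³ × 26.68 = 2.01 L

2.01 L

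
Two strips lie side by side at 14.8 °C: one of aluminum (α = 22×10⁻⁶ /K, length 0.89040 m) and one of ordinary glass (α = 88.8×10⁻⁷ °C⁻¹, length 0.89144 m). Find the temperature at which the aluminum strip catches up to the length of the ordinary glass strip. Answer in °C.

T = 103.9 °C

Equal length when α₁L₁ΔT − α₂L₂ΔT = L₂ − L₁ = 1.04×10⁻³ m
α₁L₁ = 1.95888×10⁻⁵, α₂L₂ = 7.9159872×10⁻⁶ → Δ(αL) = 1.16728128×10⁻⁵ m/K
ΔT = 1.04×10⁻³ / 1.16728128×10⁻⁵ = 89.096 K, so T = 14.8 + 89.096 = 103.896 °C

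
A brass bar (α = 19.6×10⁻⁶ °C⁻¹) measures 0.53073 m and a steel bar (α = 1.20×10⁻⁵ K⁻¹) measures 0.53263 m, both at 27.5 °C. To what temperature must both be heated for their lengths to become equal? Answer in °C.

Equal length when α₁L₁ΔT − α₂L₂ΔT = L₂ − L₁ = 1.90×10⁻³ m
α₁L₁ = 1.0402308×10⁻⁵, α₂L₂ = 6.39156×10⁻⁶ → Δ(αL) = 4.010748×10⁻⁶ m/K
ΔT = 1.90×10⁻³ / 4.010748×10⁻⁶ = 473.727 K, so T = 27.5 + 473.727 = 501.227 °C

T = 501.2 °C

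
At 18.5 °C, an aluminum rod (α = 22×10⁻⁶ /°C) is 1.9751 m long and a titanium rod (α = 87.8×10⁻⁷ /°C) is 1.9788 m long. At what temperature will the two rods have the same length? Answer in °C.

T = 160.4 °C

L₁(1 + α₁ΔT) = L₂(1 + α₂ΔT) ⇒ ΔT = (L₂ − L₁)/(α₁L₁ − α₂L₂)
L₂ − L₁ = 1.9788 − 1.9751 = 3.70×10⁻³ m
α₁L₁ − α₂L₂ = 22×10⁻⁶×1.9751 − 87.8×10⁻⁷×1.9788 = 2.6078336×10⁻⁵ m/K
ΔT = 3.70×10⁻³ / 2.6078336×10⁻⁵ = 141.880 K
T = 18.5 + 141.880 = 160.380 °C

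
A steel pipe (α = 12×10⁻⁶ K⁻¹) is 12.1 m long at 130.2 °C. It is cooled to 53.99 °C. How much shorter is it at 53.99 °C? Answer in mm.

ΔL = 11.1 mm

|ΔT| = |53.99 − 130.2| = 76.21 K
ΔL = αL₀ΔT = (12×10⁻⁶)(12.1)(76.21) = 1.11×10⁻² m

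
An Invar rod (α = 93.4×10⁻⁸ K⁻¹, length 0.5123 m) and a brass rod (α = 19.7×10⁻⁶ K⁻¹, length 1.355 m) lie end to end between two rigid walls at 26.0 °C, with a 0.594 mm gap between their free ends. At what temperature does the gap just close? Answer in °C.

T = 47.9 °C

α₁L₁ = 4.784882×10⁻⁷ m/K, α₂L₂ = 2.66935×10⁻⁵ m/K → total 2.71719882×10⁻⁵ m/K
ΔT = g/(α₁L₁+α₂L₂) = 5.94×10⁻⁴ / 2.71719882×10⁻⁵ = 21.861 K
T = 26.0 + 21.861 = 47.861 °C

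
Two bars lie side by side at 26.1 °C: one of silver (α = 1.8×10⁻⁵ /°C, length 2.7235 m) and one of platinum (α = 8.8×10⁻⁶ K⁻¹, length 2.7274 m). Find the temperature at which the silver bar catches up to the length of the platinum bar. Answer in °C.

T = 182.0 °C

L₁(1 + α₁ΔT) = L₂(1 + α₂ΔT) ⇒ ΔT = (L₂ − L₁)/(α₁L₁ − α₂L₂)
L₂ − L₁ = 2.7274 − 2.7235 = 3.90×10⁻³ m
α₁L₁ − α₂L₂ = 1.8×10⁻⁵×2.7235 − 8.8×10⁻⁶×2.7274 = 2.502188×10⁻⁵ m/K
ΔT = 3.90×10⁻³ / 2.502188×10⁻⁵ = 155.864 K
T = 26.1 + 155.864 = 181.964 °C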